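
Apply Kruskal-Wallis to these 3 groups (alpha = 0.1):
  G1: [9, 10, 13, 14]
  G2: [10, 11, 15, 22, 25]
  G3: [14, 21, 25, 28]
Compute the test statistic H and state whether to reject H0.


Step 1: Combine all N = 13 observations and assign midranks.
sorted (value, group, rank): (9,G1,1), (10,G1,2.5), (10,G2,2.5), (11,G2,4), (13,G1,5), (14,G1,6.5), (14,G3,6.5), (15,G2,8), (21,G3,9), (22,G2,10), (25,G2,11.5), (25,G3,11.5), (28,G3,13)
Step 2: Sum ranks within each group.
R_1 = 15 (n_1 = 4)
R_2 = 36 (n_2 = 5)
R_3 = 40 (n_3 = 4)
Step 3: H = 12/(N(N+1)) * sum(R_i^2/n_i) - 3(N+1)
     = 12/(13*14) * (15^2/4 + 36^2/5 + 40^2/4) - 3*14
     = 0.065934 * 715.45 - 42
     = 5.172527.
Step 4: Ties present; correction factor C = 1 - 18/(13^3 - 13) = 0.991758. Corrected H = 5.172527 / 0.991758 = 5.215512.
Step 5: Under H0, H ~ chi^2(2); p-value = 0.073700.
Step 6: alpha = 0.1. reject H0.

H = 5.2155, df = 2, p = 0.073700, reject H0.


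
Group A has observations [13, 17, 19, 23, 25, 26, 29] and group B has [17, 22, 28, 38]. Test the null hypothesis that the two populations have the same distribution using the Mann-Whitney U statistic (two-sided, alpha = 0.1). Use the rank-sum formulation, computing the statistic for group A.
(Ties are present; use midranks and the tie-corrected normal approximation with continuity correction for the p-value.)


Step 1: Combine and sort all 11 observations; assign midranks.
sorted (value, group): (13,X), (17,X), (17,Y), (19,X), (22,Y), (23,X), (25,X), (26,X), (28,Y), (29,X), (38,Y)
ranks: 13->1, 17->2.5, 17->2.5, 19->4, 22->5, 23->6, 25->7, 26->8, 28->9, 29->10, 38->11
Step 2: Rank sum for X: R1 = 1 + 2.5 + 4 + 6 + 7 + 8 + 10 = 38.5.
Step 3: U_X = R1 - n1(n1+1)/2 = 38.5 - 7*8/2 = 38.5 - 28 = 10.5.
       U_Y = n1*n2 - U_X = 28 - 10.5 = 17.5.
Step 4: Ties are present, so use the tie-corrected normal approximation (with continuity correction) for the p-value.
Step 5: p-value = 0.569872; compare to alpha = 0.1. fail to reject H0.

U_X = 10.5, p = 0.569872, fail to reject H0 at alpha = 0.1.


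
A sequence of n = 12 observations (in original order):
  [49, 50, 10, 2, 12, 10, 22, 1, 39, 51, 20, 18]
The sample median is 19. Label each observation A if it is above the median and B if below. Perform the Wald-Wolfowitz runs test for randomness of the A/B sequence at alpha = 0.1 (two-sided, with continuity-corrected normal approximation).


Step 1: Compute median = 19; label A = above, B = below.
Labels in order: AABBBBABAAAB  (n_A = 6, n_B = 6)
Step 2: Count runs R = 6.
Step 3: Under H0 (random ordering), E[R] = 2*n_A*n_B/(n_A+n_B) + 1 = 2*6*6/12 + 1 = 7.0000.
        Var[R] = 2*n_A*n_B*(2*n_A*n_B - n_A - n_B) / ((n_A+n_B)^2 * (n_A+n_B-1)) = 4320/1584 = 2.7273.
        SD[R] = 1.6514.
Step 4: Continuity-corrected z = (R + 0.5 - E[R]) / SD[R] = (6 + 0.5 - 7.0000) / 1.6514 = -0.3028.
Step 5: Two-sided p-value via normal approximation = 2*(1 - Phi(|z|)) = 0.762069.
Step 6: alpha = 0.1. fail to reject H0.

R = 6, z = -0.3028, p = 0.762069, fail to reject H0.


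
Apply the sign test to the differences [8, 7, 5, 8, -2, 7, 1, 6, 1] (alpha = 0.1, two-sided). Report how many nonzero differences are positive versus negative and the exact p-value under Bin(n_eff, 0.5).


Step 1: Discard zero differences. Original n = 9; n_eff = number of nonzero differences = 9.
Nonzero differences (with sign): +8, +7, +5, +8, -2, +7, +1, +6, +1
Step 2: Count signs: positive = 8, negative = 1.
Step 3: Under H0: P(positive) = 0.5, so the number of positives S ~ Bin(9, 0.5).
Step 4: Two-sided exact p-value = sum of Bin(9,0.5) probabilities at or below the observed probability = 0.039062.
Step 5: alpha = 0.1. reject H0.

n_eff = 9, pos = 8, neg = 1, p = 0.039062, reject H0.


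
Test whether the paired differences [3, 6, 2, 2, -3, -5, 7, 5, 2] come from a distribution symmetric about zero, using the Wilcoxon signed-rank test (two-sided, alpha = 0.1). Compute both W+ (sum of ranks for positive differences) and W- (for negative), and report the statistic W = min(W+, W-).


Step 1: Drop any zero differences (none here) and take |d_i|.
|d| = [3, 6, 2, 2, 3, 5, 7, 5, 2]
Step 2: Midrank |d_i| (ties get averaged ranks).
ranks: |3|->4.5, |6|->8, |2|->2, |2|->2, |3|->4.5, |5|->6.5, |7|->9, |5|->6.5, |2|->2
Step 3: Attach original signs; sum ranks with positive sign and with negative sign.
W+ = 4.5 + 8 + 2 + 2 + 9 + 6.5 + 2 = 34
W- = 4.5 + 6.5 = 11
(Check: W+ + W- = 45 should equal n(n+1)/2 = 45.)
Step 4: Test statistic W = min(W+, W-) = 11.
Step 5: Ties in |d|, so use the tie-corrected normal approximation.
        E[W] = n(n+1)/4 = 9*10/4 = 22.5.
        Tie groups: |d|=2 (t=3), |d|=3 (t=2), |d|=5 (t=2); sum(t^3 - t) = 36.
        Var[W] = n(n+1)(2n+1)/24 - sum(t^3-t)/48 = 1710/24 - 36/48 = 70.5.
        z = (W - E[W]) / sqrt(Var[W]) = (11 - 22.5) / 8.3964 = -1.3696.
        Two-sided p = 2*Phi(z) = 0.170802.
Step 6: alpha = 0.1. fail to reject H0.

W+ = 34, W- = 11, W = min = 11, p = 0.170802, fail to reject H0.


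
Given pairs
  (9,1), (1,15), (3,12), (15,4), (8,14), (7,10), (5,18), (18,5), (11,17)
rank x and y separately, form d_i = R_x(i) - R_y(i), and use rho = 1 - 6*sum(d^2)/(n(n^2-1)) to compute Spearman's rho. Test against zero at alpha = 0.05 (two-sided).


Step 1: Rank x and y separately (midranks; no ties here).
rank(x): 9->6, 1->1, 3->2, 15->8, 8->5, 7->4, 5->3, 18->9, 11->7
rank(y): 1->1, 15->7, 12->5, 4->2, 14->6, 10->4, 18->9, 5->3, 17->8
Step 2: d_i = R_x(i) - R_y(i); compute d_i^2.
  (6-1)^2=25, (1-7)^2=36, (2-5)^2=9, (8-2)^2=36, (5-6)^2=1, (4-4)^2=0, (3-9)^2=36, (9-3)^2=36, (7-8)^2=1
sum(d^2) = 180.
Step 3: rho = 1 - 6*180 / (9*(9^2 - 1)) = 1 - 1080/720 = -0.500000.
Step 4: Under H0, t = rho * sqrt((n-2)/(1-rho^2)) = -1.5275 ~ t(7).
Step 5: Two-sided p-value from the t-distribution with 7 df = 0.170471.
Step 6: alpha = 0.05. fail to reject H0.

rho = -0.5000, p = 0.170471, fail to reject H0 at alpha = 0.05.


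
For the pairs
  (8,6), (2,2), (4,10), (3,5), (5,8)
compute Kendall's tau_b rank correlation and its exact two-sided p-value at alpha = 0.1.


Step 1: Enumerate the 10 unordered pairs (i,j) with i<j and classify each by sign(x_j-x_i) * sign(y_j-y_i).
  (1,2):dx=-6,dy=-4->C; (1,3):dx=-4,dy=+4->D; (1,4):dx=-5,dy=-1->C; (1,5):dx=-3,dy=+2->D
  (2,3):dx=+2,dy=+8->C; (2,4):dx=+1,dy=+3->C; (2,5):dx=+3,dy=+6->C; (3,4):dx=-1,dy=-5->C
  (3,5):dx=+1,dy=-2->D; (4,5):dx=+2,dy=+3->C
Step 2: C = 7, D = 3, total pairs = 10.
Step 3: tau = (C - D)/(n(n-1)/2) = (7 - 3)/10 = 0.400000.
Step 4: Exact two-sided p-value (enumerate n! = 120 permutations of y under H0): p = 0.483333.
Step 5: alpha = 0.1. fail to reject H0.

tau_b = 0.4000 (C=7, D=3), p = 0.483333, fail to reject H0.


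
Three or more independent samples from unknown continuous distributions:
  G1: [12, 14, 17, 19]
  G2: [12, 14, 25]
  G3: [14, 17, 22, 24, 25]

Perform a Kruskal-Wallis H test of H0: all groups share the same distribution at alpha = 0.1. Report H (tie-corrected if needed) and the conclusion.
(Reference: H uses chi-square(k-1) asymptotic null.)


Step 1: Combine all N = 12 observations and assign midranks.
sorted (value, group, rank): (12,G1,1.5), (12,G2,1.5), (14,G1,4), (14,G2,4), (14,G3,4), (17,G1,6.5), (17,G3,6.5), (19,G1,8), (22,G3,9), (24,G3,10), (25,G2,11.5), (25,G3,11.5)
Step 2: Sum ranks within each group.
R_1 = 20 (n_1 = 4)
R_2 = 17 (n_2 = 3)
R_3 = 41 (n_3 = 5)
Step 3: H = 12/(N(N+1)) * sum(R_i^2/n_i) - 3(N+1)
     = 12/(12*13) * (20^2/4 + 17^2/3 + 41^2/5) - 3*13
     = 0.076923 * 532.533 - 39
     = 1.964103.
Step 4: Ties present; correction factor C = 1 - 42/(12^3 - 12) = 0.975524. Corrected H = 1.964103 / 0.975524 = 2.013381.
Step 5: Under H0, H ~ chi^2(2); p-value = 0.365426.
Step 6: alpha = 0.1. fail to reject H0.

H = 2.0134, df = 2, p = 0.365426, fail to reject H0.


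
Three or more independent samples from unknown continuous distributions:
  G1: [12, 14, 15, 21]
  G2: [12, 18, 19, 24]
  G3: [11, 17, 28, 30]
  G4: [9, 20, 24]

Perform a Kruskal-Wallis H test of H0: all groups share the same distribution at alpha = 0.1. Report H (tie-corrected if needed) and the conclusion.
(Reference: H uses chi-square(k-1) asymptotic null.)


Step 1: Combine all N = 15 observations and assign midranks.
sorted (value, group, rank): (9,G4,1), (11,G3,2), (12,G1,3.5), (12,G2,3.5), (14,G1,5), (15,G1,6), (17,G3,7), (18,G2,8), (19,G2,9), (20,G4,10), (21,G1,11), (24,G2,12.5), (24,G4,12.5), (28,G3,14), (30,G3,15)
Step 2: Sum ranks within each group.
R_1 = 25.5 (n_1 = 4)
R_2 = 33 (n_2 = 4)
R_3 = 38 (n_3 = 4)
R_4 = 23.5 (n_4 = 3)
Step 3: H = 12/(N(N+1)) * sum(R_i^2/n_i) - 3(N+1)
     = 12/(15*16) * (25.5^2/4 + 33^2/4 + 38^2/4 + 23.5^2/3) - 3*16
     = 0.050000 * 979.896 - 48
     = 0.994792.
Step 4: Ties present; correction factor C = 1 - 12/(15^3 - 15) = 0.996429. Corrected H = 0.994792 / 0.996429 = 0.998357.
Step 5: Under H0, H ~ chi^2(3); p-value = 0.801649.
Step 6: alpha = 0.1. fail to reject H0.

H = 0.9984, df = 3, p = 0.801649, fail to reject H0.


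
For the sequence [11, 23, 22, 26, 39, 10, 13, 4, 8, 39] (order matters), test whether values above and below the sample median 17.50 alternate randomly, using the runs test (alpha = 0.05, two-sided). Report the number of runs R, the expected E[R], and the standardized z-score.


Step 1: Compute median = 17.50; label A = above, B = below.
Labels in order: BAAAABBBBA  (n_A = 5, n_B = 5)
Step 2: Count runs R = 4.
Step 3: Under H0 (random ordering), E[R] = 2*n_A*n_B/(n_A+n_B) + 1 = 2*5*5/10 + 1 = 6.0000.
        Var[R] = 2*n_A*n_B*(2*n_A*n_B - n_A - n_B) / ((n_A+n_B)^2 * (n_A+n_B-1)) = 2000/900 = 2.2222.
        SD[R] = 1.4907.
Step 4: Continuity-corrected z = (R + 0.5 - E[R]) / SD[R] = (4 + 0.5 - 6.0000) / 1.4907 = -1.0062.
Step 5: Two-sided p-value via normal approximation = 2*(1 - Phi(|z|)) = 0.314305.
Step 6: alpha = 0.05. fail to reject H0.

R = 4, z = -1.0062, p = 0.314305, fail to reject H0.


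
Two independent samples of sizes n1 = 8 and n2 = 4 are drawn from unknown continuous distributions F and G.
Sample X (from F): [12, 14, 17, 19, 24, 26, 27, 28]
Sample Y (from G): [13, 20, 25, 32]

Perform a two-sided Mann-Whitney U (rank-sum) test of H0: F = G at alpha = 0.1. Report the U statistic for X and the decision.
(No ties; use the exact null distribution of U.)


Step 1: Combine and sort all 12 observations; assign midranks.
sorted (value, group): (12,X), (13,Y), (14,X), (17,X), (19,X), (20,Y), (24,X), (25,Y), (26,X), (27,X), (28,X), (32,Y)
ranks: 12->1, 13->2, 14->3, 17->4, 19->5, 20->6, 24->7, 25->8, 26->9, 27->10, 28->11, 32->12
Step 2: Rank sum for X: R1 = 1 + 3 + 4 + 5 + 7 + 9 + 10 + 11 = 50.
Step 3: U_X = R1 - n1(n1+1)/2 = 50 - 8*9/2 = 50 - 36 = 14.
       U_Y = n1*n2 - U_X = 32 - 14 = 18.
Step 4: No ties, so the exact null distribution of U (based on enumerating the C(12,8) = 495 equally likely rank assignments) gives the two-sided p-value.
Step 5: p-value = 0.808081; compare to alpha = 0.1. fail to reject H0.

U_X = 14, p = 0.808081, fail to reject H0 at alpha = 0.1.


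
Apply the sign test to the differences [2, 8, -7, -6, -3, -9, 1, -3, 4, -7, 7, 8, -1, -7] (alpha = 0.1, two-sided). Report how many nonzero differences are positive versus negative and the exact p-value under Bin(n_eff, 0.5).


Step 1: Discard zero differences. Original n = 14; n_eff = number of nonzero differences = 14.
Nonzero differences (with sign): +2, +8, -7, -6, -3, -9, +1, -3, +4, -7, +7, +8, -1, -7
Step 2: Count signs: positive = 6, negative = 8.
Step 3: Under H0: P(positive) = 0.5, so the number of positives S ~ Bin(14, 0.5).
Step 4: Two-sided exact p-value = sum of Bin(14,0.5) probabilities at or below the observed probability = 0.790527.
Step 5: alpha = 0.1. fail to reject H0.

n_eff = 14, pos = 6, neg = 8, p = 0.790527, fail to reject H0.


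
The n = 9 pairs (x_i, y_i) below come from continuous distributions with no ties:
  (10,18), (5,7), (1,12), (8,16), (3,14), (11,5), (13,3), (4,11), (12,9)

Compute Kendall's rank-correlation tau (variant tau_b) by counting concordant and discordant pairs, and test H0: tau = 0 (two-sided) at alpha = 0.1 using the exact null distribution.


Step 1: Enumerate the 36 unordered pairs (i,j) with i<j and classify each by sign(x_j-x_i) * sign(y_j-y_i).
  (1,2):dx=-5,dy=-11->C; (1,3):dx=-9,dy=-6->C; (1,4):dx=-2,dy=-2->C; (1,5):dx=-7,dy=-4->C
  (1,6):dx=+1,dy=-13->D; (1,7):dx=+3,dy=-15->D; (1,8):dx=-6,dy=-7->C; (1,9):dx=+2,dy=-9->D
  (2,3):dx=-4,dy=+5->D; (2,4):dx=+3,dy=+9->C; (2,5):dx=-2,dy=+7->D; (2,6):dx=+6,dy=-2->D
  (2,7):dx=+8,dy=-4->D; (2,8):dx=-1,dy=+4->D; (2,9):dx=+7,dy=+2->C; (3,4):dx=+7,dy=+4->C
  (3,5):dx=+2,dy=+2->C; (3,6):dx=+10,dy=-7->D; (3,7):dx=+12,dy=-9->D; (3,8):dx=+3,dy=-1->D
  (3,9):dx=+11,dy=-3->D; (4,5):dx=-5,dy=-2->C; (4,6):dx=+3,dy=-11->D; (4,7):dx=+5,dy=-13->D
  (4,8):dx=-4,dy=-5->C; (4,9):dx=+4,dy=-7->D; (5,6):dx=+8,dy=-9->D; (5,7):dx=+10,dy=-11->D
  (5,8):dx=+1,dy=-3->D; (5,9):dx=+9,dy=-5->D; (6,7):dx=+2,dy=-2->D; (6,8):dx=-7,dy=+6->D
  (6,9):dx=+1,dy=+4->C; (7,8):dx=-9,dy=+8->D; (7,9):dx=-1,dy=+6->D; (8,9):dx=+8,dy=-2->D
Step 2: C = 12, D = 24, total pairs = 36.
Step 3: tau = (C - D)/(n(n-1)/2) = (12 - 24)/36 = -0.333333.
Step 4: Exact two-sided p-value (enumerate n! = 362880 permutations of y under H0): p = 0.259518.
Step 5: alpha = 0.1. fail to reject H0.

tau_b = -0.3333 (C=12, D=24), p = 0.259518, fail to reject H0.


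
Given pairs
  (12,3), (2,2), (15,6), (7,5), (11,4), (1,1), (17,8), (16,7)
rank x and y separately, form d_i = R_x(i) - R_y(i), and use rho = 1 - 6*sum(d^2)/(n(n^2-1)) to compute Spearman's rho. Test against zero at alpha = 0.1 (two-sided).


Step 1: Rank x and y separately (midranks; no ties here).
rank(x): 12->5, 2->2, 15->6, 7->3, 11->4, 1->1, 17->8, 16->7
rank(y): 3->3, 2->2, 6->6, 5->5, 4->4, 1->1, 8->8, 7->7
Step 2: d_i = R_x(i) - R_y(i); compute d_i^2.
  (5-3)^2=4, (2-2)^2=0, (6-6)^2=0, (3-5)^2=4, (4-4)^2=0, (1-1)^2=0, (8-8)^2=0, (7-7)^2=0
sum(d^2) = 8.
Step 3: rho = 1 - 6*8 / (8*(8^2 - 1)) = 1 - 48/504 = 0.904762.
Step 4: Under H0, t = rho * sqrt((n-2)/(1-rho^2)) = 5.2034 ~ t(6).
Step 5: Two-sided p-value from the t-distribution with 6 df = 0.002008.
Step 6: alpha = 0.1. reject H0.

rho = 0.9048, p = 0.002008, reject H0 at alpha = 0.1.


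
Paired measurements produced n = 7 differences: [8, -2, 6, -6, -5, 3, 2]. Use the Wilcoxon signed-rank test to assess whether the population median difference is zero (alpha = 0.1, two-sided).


Step 1: Drop any zero differences (none here) and take |d_i|.
|d| = [8, 2, 6, 6, 5, 3, 2]
Step 2: Midrank |d_i| (ties get averaged ranks).
ranks: |8|->7, |2|->1.5, |6|->5.5, |6|->5.5, |5|->4, |3|->3, |2|->1.5
Step 3: Attach original signs; sum ranks with positive sign and with negative sign.
W+ = 7 + 5.5 + 3 + 1.5 = 17
W- = 1.5 + 5.5 + 4 = 11
(Check: W+ + W- = 28 should equal n(n+1)/2 = 28.)
Step 4: Test statistic W = min(W+, W-) = 11.
Step 5: Ties in |d|, so use the tie-corrected normal approximation.
        E[W] = n(n+1)/4 = 7*8/4 = 14.
        Tie groups: |d|=2 (t=2), |d|=6 (t=2); sum(t^3 - t) = 12.
        Var[W] = n(n+1)(2n+1)/24 - sum(t^3-t)/48 = 840/24 - 12/48 = 34.75.
        z = (W - E[W]) / sqrt(Var[W]) = (11 - 14) / 5.8949 = -0.5089.
        Two-sided p = 2*Phi(z) = 0.610813.
Step 6: alpha = 0.1. fail to reject H0.

W+ = 17, W- = 11, W = min = 11, p = 0.610813, fail to reject H0.


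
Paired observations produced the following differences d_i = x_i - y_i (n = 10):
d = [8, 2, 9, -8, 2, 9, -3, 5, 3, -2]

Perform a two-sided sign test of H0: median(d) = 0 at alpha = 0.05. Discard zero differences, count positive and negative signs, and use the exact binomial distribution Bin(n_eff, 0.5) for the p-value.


Step 1: Discard zero differences. Original n = 10; n_eff = number of nonzero differences = 10.
Nonzero differences (with sign): +8, +2, +9, -8, +2, +9, -3, +5, +3, -2
Step 2: Count signs: positive = 7, negative = 3.
Step 3: Under H0: P(positive) = 0.5, so the number of positives S ~ Bin(10, 0.5).
Step 4: Two-sided exact p-value = sum of Bin(10,0.5) probabilities at or below the observed probability = 0.343750.
Step 5: alpha = 0.05. fail to reject H0.

n_eff = 10, pos = 7, neg = 3, p = 0.343750, fail to reject H0.


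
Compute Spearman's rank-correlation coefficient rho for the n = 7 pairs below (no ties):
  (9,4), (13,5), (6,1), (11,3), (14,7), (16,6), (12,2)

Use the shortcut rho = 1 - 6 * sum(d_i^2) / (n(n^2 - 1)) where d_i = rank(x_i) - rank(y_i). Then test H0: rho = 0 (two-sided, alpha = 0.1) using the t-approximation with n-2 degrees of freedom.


Step 1: Rank x and y separately (midranks; no ties here).
rank(x): 9->2, 13->5, 6->1, 11->3, 14->6, 16->7, 12->4
rank(y): 4->4, 5->5, 1->1, 3->3, 7->7, 6->6, 2->2
Step 2: d_i = R_x(i) - R_y(i); compute d_i^2.
  (2-4)^2=4, (5-5)^2=0, (1-1)^2=0, (3-3)^2=0, (6-7)^2=1, (7-6)^2=1, (4-2)^2=4
sum(d^2) = 10.
Step 3: rho = 1 - 6*10 / (7*(7^2 - 1)) = 1 - 60/336 = 0.821429.
Step 4: Under H0, t = rho * sqrt((n-2)/(1-rho^2)) = 3.2206 ~ t(5).
Step 5: Two-sided p-value from the t-distribution with 5 df = 0.023449.
Step 6: alpha = 0.1. reject H0.

rho = 0.8214, p = 0.023449, reject H0 at alpha = 0.1.


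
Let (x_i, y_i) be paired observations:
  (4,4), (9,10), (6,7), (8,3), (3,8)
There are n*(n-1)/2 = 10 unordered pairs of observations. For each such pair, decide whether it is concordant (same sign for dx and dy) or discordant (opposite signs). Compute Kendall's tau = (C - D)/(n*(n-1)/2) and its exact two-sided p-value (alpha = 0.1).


Step 1: Enumerate the 10 unordered pairs (i,j) with i<j and classify each by sign(x_j-x_i) * sign(y_j-y_i).
  (1,2):dx=+5,dy=+6->C; (1,3):dx=+2,dy=+3->C; (1,4):dx=+4,dy=-1->D; (1,5):dx=-1,dy=+4->D
  (2,3):dx=-3,dy=-3->C; (2,4):dx=-1,dy=-7->C; (2,5):dx=-6,dy=-2->C; (3,4):dx=+2,dy=-4->D
  (3,5):dx=-3,dy=+1->D; (4,5):dx=-5,dy=+5->D
Step 2: C = 5, D = 5, total pairs = 10.
Step 3: tau = (C - D)/(n(n-1)/2) = (5 - 5)/10 = 0.000000.
Step 4: Exact two-sided p-value (enumerate n! = 120 permutations of y under H0): p = 1.000000.
Step 5: alpha = 0.1. fail to reject H0.

tau_b = 0.0000 (C=5, D=5), p = 1.000000, fail to reject H0.


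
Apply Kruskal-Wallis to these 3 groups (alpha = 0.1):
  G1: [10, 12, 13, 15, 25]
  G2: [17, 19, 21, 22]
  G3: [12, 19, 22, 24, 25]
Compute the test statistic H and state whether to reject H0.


Step 1: Combine all N = 14 observations and assign midranks.
sorted (value, group, rank): (10,G1,1), (12,G1,2.5), (12,G3,2.5), (13,G1,4), (15,G1,5), (17,G2,6), (19,G2,7.5), (19,G3,7.5), (21,G2,9), (22,G2,10.5), (22,G3,10.5), (24,G3,12), (25,G1,13.5), (25,G3,13.5)
Step 2: Sum ranks within each group.
R_1 = 26 (n_1 = 5)
R_2 = 33 (n_2 = 4)
R_3 = 46 (n_3 = 5)
Step 3: H = 12/(N(N+1)) * sum(R_i^2/n_i) - 3(N+1)
     = 12/(14*15) * (26^2/5 + 33^2/4 + 46^2/5) - 3*15
     = 0.057143 * 830.65 - 45
     = 2.465714.
Step 4: Ties present; correction factor C = 1 - 24/(14^3 - 14) = 0.991209. Corrected H = 2.465714 / 0.991209 = 2.487583.
Step 5: Under H0, H ~ chi^2(2); p-value = 0.288289.
Step 6: alpha = 0.1. fail to reject H0.

H = 2.4876, df = 2, p = 0.288289, fail to reject H0.


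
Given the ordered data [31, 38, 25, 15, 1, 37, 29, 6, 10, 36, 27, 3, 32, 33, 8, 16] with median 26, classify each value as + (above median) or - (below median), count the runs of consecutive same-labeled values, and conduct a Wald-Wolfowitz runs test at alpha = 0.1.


Step 1: Compute median = 26; label A = above, B = below.
Labels in order: AABBBAABBAABAABB  (n_A = 8, n_B = 8)
Step 2: Count runs R = 8.
Step 3: Under H0 (random ordering), E[R] = 2*n_A*n_B/(n_A+n_B) + 1 = 2*8*8/16 + 1 = 9.0000.
        Var[R] = 2*n_A*n_B*(2*n_A*n_B - n_A - n_B) / ((n_A+n_B)^2 * (n_A+n_B-1)) = 14336/3840 = 3.7333.
        SD[R] = 1.9322.
Step 4: Continuity-corrected z = (R + 0.5 - E[R]) / SD[R] = (8 + 0.5 - 9.0000) / 1.9322 = -0.2588.
Step 5: Two-sided p-value via normal approximation = 2*(1 - Phi(|z|)) = 0.795809.
Step 6: alpha = 0.1. fail to reject H0.

R = 8, z = -0.2588, p = 0.795809, fail to reject H0.


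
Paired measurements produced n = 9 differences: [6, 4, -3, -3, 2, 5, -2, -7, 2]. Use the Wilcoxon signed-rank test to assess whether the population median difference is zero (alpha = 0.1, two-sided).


Step 1: Drop any zero differences (none here) and take |d_i|.
|d| = [6, 4, 3, 3, 2, 5, 2, 7, 2]
Step 2: Midrank |d_i| (ties get averaged ranks).
ranks: |6|->8, |4|->6, |3|->4.5, |3|->4.5, |2|->2, |5|->7, |2|->2, |7|->9, |2|->2
Step 3: Attach original signs; sum ranks with positive sign and with negative sign.
W+ = 8 + 6 + 2 + 7 + 2 = 25
W- = 4.5 + 4.5 + 2 + 9 = 20
(Check: W+ + W- = 45 should equal n(n+1)/2 = 45.)
Step 4: Test statistic W = min(W+, W-) = 20.
Step 5: Ties in |d|, so use the tie-corrected normal approximation.
        E[W] = n(n+1)/4 = 9*10/4 = 22.5.
        Tie groups: |d|=2 (t=3), |d|=3 (t=2); sum(t^3 - t) = 30.
        Var[W] = n(n+1)(2n+1)/24 - sum(t^3-t)/48 = 1710/24 - 30/48 = 70.625.
        z = (W - E[W]) / sqrt(Var[W]) = (20 - 22.5) / 8.4039 = -0.2975.
        Two-sided p = 2*Phi(z) = 0.766099.
Step 6: alpha = 0.1. fail to reject H0.

W+ = 25, W- = 20, W = min = 20, p = 0.766099, fail to reject H0.


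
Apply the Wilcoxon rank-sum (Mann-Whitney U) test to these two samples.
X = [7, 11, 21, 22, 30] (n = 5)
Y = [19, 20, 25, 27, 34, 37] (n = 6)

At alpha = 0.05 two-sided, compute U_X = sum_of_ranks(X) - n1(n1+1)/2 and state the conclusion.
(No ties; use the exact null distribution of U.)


Step 1: Combine and sort all 11 observations; assign midranks.
sorted (value, group): (7,X), (11,X), (19,Y), (20,Y), (21,X), (22,X), (25,Y), (27,Y), (30,X), (34,Y), (37,Y)
ranks: 7->1, 11->2, 19->3, 20->4, 21->5, 22->6, 25->7, 27->8, 30->9, 34->10, 37->11
Step 2: Rank sum for X: R1 = 1 + 2 + 5 + 6 + 9 = 23.
Step 3: U_X = R1 - n1(n1+1)/2 = 23 - 5*6/2 = 23 - 15 = 8.
       U_Y = n1*n2 - U_X = 30 - 8 = 22.
Step 4: No ties, so the exact null distribution of U (based on enumerating the C(11,5) = 462 equally likely rank assignments) gives the two-sided p-value.
Step 5: p-value = 0.246753; compare to alpha = 0.05. fail to reject H0.

U_X = 8, p = 0.246753, fail to reject H0 at alpha = 0.05.


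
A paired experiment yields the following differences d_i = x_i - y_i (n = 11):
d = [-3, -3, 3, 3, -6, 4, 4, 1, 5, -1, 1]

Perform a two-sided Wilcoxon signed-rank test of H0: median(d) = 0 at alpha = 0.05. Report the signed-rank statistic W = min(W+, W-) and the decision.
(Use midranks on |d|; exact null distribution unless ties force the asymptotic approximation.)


Step 1: Drop any zero differences (none here) and take |d_i|.
|d| = [3, 3, 3, 3, 6, 4, 4, 1, 5, 1, 1]
Step 2: Midrank |d_i| (ties get averaged ranks).
ranks: |3|->5.5, |3|->5.5, |3|->5.5, |3|->5.5, |6|->11, |4|->8.5, |4|->8.5, |1|->2, |5|->10, |1|->2, |1|->2
Step 3: Attach original signs; sum ranks with positive sign and with negative sign.
W+ = 5.5 + 5.5 + 8.5 + 8.5 + 2 + 10 + 2 = 42
W- = 5.5 + 5.5 + 11 + 2 = 24
(Check: W+ + W- = 66 should equal n(n+1)/2 = 66.)
Step 4: Test statistic W = min(W+, W-) = 24.
Step 5: Ties in |d|, so use the tie-corrected normal approximation.
        E[W] = n(n+1)/4 = 11*12/4 = 33.
        Tie groups: |d|=1 (t=3), |d|=3 (t=4), |d|=4 (t=2); sum(t^3 - t) = 90.
        Var[W] = n(n+1)(2n+1)/24 - sum(t^3-t)/48 = 3036/24 - 90/48 = 124.625.
        z = (W - E[W]) / sqrt(Var[W]) = (24 - 33) / 11.1636 = -0.8062.
        Two-sided p = 2*Phi(z) = 0.420131.
Step 6: alpha = 0.05. fail to reject H0.

W+ = 42, W- = 24, W = min = 24, p = 0.420131, fail to reject H0.


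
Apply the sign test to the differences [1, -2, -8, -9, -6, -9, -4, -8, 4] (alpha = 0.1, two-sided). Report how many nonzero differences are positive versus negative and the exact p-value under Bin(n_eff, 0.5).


Step 1: Discard zero differences. Original n = 9; n_eff = number of nonzero differences = 9.
Nonzero differences (with sign): +1, -2, -8, -9, -6, -9, -4, -8, +4
Step 2: Count signs: positive = 2, negative = 7.
Step 3: Under H0: P(positive) = 0.5, so the number of positives S ~ Bin(9, 0.5).
Step 4: Two-sided exact p-value = sum of Bin(9,0.5) probabilities at or below the observed probability = 0.179688.
Step 5: alpha = 0.1. fail to reject H0.

n_eff = 9, pos = 2, neg = 7, p = 0.179688, fail to reject H0.


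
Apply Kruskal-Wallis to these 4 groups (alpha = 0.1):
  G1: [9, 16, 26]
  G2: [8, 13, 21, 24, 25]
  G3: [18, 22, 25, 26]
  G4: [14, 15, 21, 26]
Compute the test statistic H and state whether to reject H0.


Step 1: Combine all N = 16 observations and assign midranks.
sorted (value, group, rank): (8,G2,1), (9,G1,2), (13,G2,3), (14,G4,4), (15,G4,5), (16,G1,6), (18,G3,7), (21,G2,8.5), (21,G4,8.5), (22,G3,10), (24,G2,11), (25,G2,12.5), (25,G3,12.5), (26,G1,15), (26,G3,15), (26,G4,15)
Step 2: Sum ranks within each group.
R_1 = 23 (n_1 = 3)
R_2 = 36 (n_2 = 5)
R_3 = 44.5 (n_3 = 4)
R_4 = 32.5 (n_4 = 4)
Step 3: H = 12/(N(N+1)) * sum(R_i^2/n_i) - 3(N+1)
     = 12/(16*17) * (23^2/3 + 36^2/5 + 44.5^2/4 + 32.5^2/4) - 3*17
     = 0.044118 * 1194.66 - 51
     = 1.705515.
Step 4: Ties present; correction factor C = 1 - 36/(16^3 - 16) = 0.991176. Corrected H = 1.705515 / 0.991176 = 1.720697.
Step 5: Under H0, H ~ chi^2(3); p-value = 0.632342.
Step 6: alpha = 0.1. fail to reject H0.

H = 1.7207, df = 3, p = 0.632342, fail to reject H0.


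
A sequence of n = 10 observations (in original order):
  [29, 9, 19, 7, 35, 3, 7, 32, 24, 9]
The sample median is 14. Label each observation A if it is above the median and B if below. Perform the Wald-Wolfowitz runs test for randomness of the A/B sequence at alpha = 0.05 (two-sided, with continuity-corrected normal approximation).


Step 1: Compute median = 14; label A = above, B = below.
Labels in order: ABABABBAAB  (n_A = 5, n_B = 5)
Step 2: Count runs R = 8.
Step 3: Under H0 (random ordering), E[R] = 2*n_A*n_B/(n_A+n_B) + 1 = 2*5*5/10 + 1 = 6.0000.
        Var[R] = 2*n_A*n_B*(2*n_A*n_B - n_A - n_B) / ((n_A+n_B)^2 * (n_A+n_B-1)) = 2000/900 = 2.2222.
        SD[R] = 1.4907.
Step 4: Continuity-corrected z = (R - 0.5 - E[R]) / SD[R] = (8 - 0.5 - 6.0000) / 1.4907 = 1.0062.
Step 5: Two-sided p-value via normal approximation = 2*(1 - Phi(|z|)) = 0.314305.
Step 6: alpha = 0.05. fail to reject H0.

R = 8, z = 1.0062, p = 0.314305, fail to reject H0.


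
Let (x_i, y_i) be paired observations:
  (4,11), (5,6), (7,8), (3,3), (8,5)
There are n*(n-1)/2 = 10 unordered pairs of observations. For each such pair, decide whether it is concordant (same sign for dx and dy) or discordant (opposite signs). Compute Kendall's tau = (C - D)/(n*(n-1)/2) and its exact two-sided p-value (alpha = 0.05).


Step 1: Enumerate the 10 unordered pairs (i,j) with i<j and classify each by sign(x_j-x_i) * sign(y_j-y_i).
  (1,2):dx=+1,dy=-5->D; (1,3):dx=+3,dy=-3->D; (1,4):dx=-1,dy=-8->C; (1,5):dx=+4,dy=-6->D
  (2,3):dx=+2,dy=+2->C; (2,4):dx=-2,dy=-3->C; (2,5):dx=+3,dy=-1->D; (3,4):dx=-4,dy=-5->C
  (3,5):dx=+1,dy=-3->D; (4,5):dx=+5,dy=+2->C
Step 2: C = 5, D = 5, total pairs = 10.
Step 3: tau = (C - D)/(n(n-1)/2) = (5 - 5)/10 = 0.000000.
Step 4: Exact two-sided p-value (enumerate n! = 120 permutations of y under H0): p = 1.000000.
Step 5: alpha = 0.05. fail to reject H0.

tau_b = 0.0000 (C=5, D=5), p = 1.000000, fail to reject H0.


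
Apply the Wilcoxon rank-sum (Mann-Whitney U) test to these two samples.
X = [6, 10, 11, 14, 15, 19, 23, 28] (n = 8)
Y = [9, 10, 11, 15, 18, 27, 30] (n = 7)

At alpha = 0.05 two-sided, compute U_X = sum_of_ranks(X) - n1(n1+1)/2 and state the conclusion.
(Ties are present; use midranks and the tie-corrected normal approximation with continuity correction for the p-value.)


Step 1: Combine and sort all 15 observations; assign midranks.
sorted (value, group): (6,X), (9,Y), (10,X), (10,Y), (11,X), (11,Y), (14,X), (15,X), (15,Y), (18,Y), (19,X), (23,X), (27,Y), (28,X), (30,Y)
ranks: 6->1, 9->2, 10->3.5, 10->3.5, 11->5.5, 11->5.5, 14->7, 15->8.5, 15->8.5, 18->10, 19->11, 23->12, 27->13, 28->14, 30->15
Step 2: Rank sum for X: R1 = 1 + 3.5 + 5.5 + 7 + 8.5 + 11 + 12 + 14 = 62.5.
Step 3: U_X = R1 - n1(n1+1)/2 = 62.5 - 8*9/2 = 62.5 - 36 = 26.5.
       U_Y = n1*n2 - U_X = 56 - 26.5 = 29.5.
Step 4: Ties are present, so use the tie-corrected normal approximation (with continuity correction) for the p-value.
Step 5: p-value = 0.907622; compare to alpha = 0.05. fail to reject H0.

U_X = 26.5, p = 0.907622, fail to reject H0 at alpha = 0.05.


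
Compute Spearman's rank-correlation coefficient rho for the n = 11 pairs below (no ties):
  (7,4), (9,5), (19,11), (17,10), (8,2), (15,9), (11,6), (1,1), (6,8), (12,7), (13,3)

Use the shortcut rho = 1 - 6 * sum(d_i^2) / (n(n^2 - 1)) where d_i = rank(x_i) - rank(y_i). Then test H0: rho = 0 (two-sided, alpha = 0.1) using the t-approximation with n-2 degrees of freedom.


Step 1: Rank x and y separately (midranks; no ties here).
rank(x): 7->3, 9->5, 19->11, 17->10, 8->4, 15->9, 11->6, 1->1, 6->2, 12->7, 13->8
rank(y): 4->4, 5->5, 11->11, 10->10, 2->2, 9->9, 6->6, 1->1, 8->8, 7->7, 3->3
Step 2: d_i = R_x(i) - R_y(i); compute d_i^2.
  (3-4)^2=1, (5-5)^2=0, (11-11)^2=0, (10-10)^2=0, (4-2)^2=4, (9-9)^2=0, (6-6)^2=0, (1-1)^2=0, (2-8)^2=36, (7-7)^2=0, (8-3)^2=25
sum(d^2) = 66.
Step 3: rho = 1 - 6*66 / (11*(11^2 - 1)) = 1 - 396/1320 = 0.700000.
Step 4: Under H0, t = rho * sqrt((n-2)/(1-rho^2)) = 2.9406 ~ t(9).
Step 5: Two-sided p-value from the t-distribution with 9 df = 0.016471.
Step 6: alpha = 0.1. reject H0.

rho = 0.7000, p = 0.016471, reject H0 at alpha = 0.1.


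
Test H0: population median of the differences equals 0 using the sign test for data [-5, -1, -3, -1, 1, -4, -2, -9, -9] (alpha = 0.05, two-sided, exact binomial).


Step 1: Discard zero differences. Original n = 9; n_eff = number of nonzero differences = 9.
Nonzero differences (with sign): -5, -1, -3, -1, +1, -4, -2, -9, -9
Step 2: Count signs: positive = 1, negative = 8.
Step 3: Under H0: P(positive) = 0.5, so the number of positives S ~ Bin(9, 0.5).
Step 4: Two-sided exact p-value = sum of Bin(9,0.5) probabilities at or below the observed probability = 0.039062.
Step 5: alpha = 0.05. reject H0.

n_eff = 9, pos = 1, neg = 8, p = 0.039062, reject H0.


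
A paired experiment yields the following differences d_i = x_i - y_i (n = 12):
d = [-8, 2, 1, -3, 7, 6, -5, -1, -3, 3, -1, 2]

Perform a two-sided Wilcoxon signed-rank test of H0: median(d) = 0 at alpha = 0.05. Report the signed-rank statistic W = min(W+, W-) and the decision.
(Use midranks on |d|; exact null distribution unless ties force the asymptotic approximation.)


Step 1: Drop any zero differences (none here) and take |d_i|.
|d| = [8, 2, 1, 3, 7, 6, 5, 1, 3, 3, 1, 2]
Step 2: Midrank |d_i| (ties get averaged ranks).
ranks: |8|->12, |2|->4.5, |1|->2, |3|->7, |7|->11, |6|->10, |5|->9, |1|->2, |3|->7, |3|->7, |1|->2, |2|->4.5
Step 3: Attach original signs; sum ranks with positive sign and with negative sign.
W+ = 4.5 + 2 + 11 + 10 + 7 + 4.5 = 39
W- = 12 + 7 + 9 + 2 + 7 + 2 = 39
(Check: W+ + W- = 78 should equal n(n+1)/2 = 78.)
Step 4: Test statistic W = min(W+, W-) = 39.
Step 5: Ties in |d|, so use the tie-corrected normal approximation.
        E[W] = n(n+1)/4 = 12*13/4 = 39.
        Tie groups: |d|=1 (t=3), |d|=2 (t=2), |d|=3 (t=3); sum(t^3 - t) = 54.
        Var[W] = n(n+1)(2n+1)/24 - sum(t^3-t)/48 = 3900/24 - 54/48 = 161.375.
        z = (W - E[W]) / sqrt(Var[W]) = (39 - 39) / 12.7033 = 0.0000.
        Two-sided p = 2*Phi(z) = 1.000000.
Step 6: alpha = 0.05. fail to reject H0.

W+ = 39, W- = 39, W = min = 39, p = 1.000000, fail to reject H0.


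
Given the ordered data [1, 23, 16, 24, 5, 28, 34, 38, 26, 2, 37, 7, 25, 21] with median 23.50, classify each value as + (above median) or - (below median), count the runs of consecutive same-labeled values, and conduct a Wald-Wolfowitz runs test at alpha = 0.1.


Step 1: Compute median = 23.50; label A = above, B = below.
Labels in order: BBBABAAAABABAB  (n_A = 7, n_B = 7)
Step 2: Count runs R = 9.
Step 3: Under H0 (random ordering), E[R] = 2*n_A*n_B/(n_A+n_B) + 1 = 2*7*7/14 + 1 = 8.0000.
        Var[R] = 2*n_A*n_B*(2*n_A*n_B - n_A - n_B) / ((n_A+n_B)^2 * (n_A+n_B-1)) = 8232/2548 = 3.2308.
        SD[R] = 1.7974.
Step 4: Continuity-corrected z = (R - 0.5 - E[R]) / SD[R] = (9 - 0.5 - 8.0000) / 1.7974 = 0.2782.
Step 5: Two-sided p-value via normal approximation = 2*(1 - Phi(|z|)) = 0.780879.
Step 6: alpha = 0.1. fail to reject H0.

R = 9, z = 0.2782, p = 0.780879, fail to reject H0.


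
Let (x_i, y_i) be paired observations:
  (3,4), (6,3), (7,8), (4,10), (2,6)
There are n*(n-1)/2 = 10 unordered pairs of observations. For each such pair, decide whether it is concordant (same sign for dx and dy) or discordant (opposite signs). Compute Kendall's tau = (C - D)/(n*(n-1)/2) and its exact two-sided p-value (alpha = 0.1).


Step 1: Enumerate the 10 unordered pairs (i,j) with i<j and classify each by sign(x_j-x_i) * sign(y_j-y_i).
  (1,2):dx=+3,dy=-1->D; (1,3):dx=+4,dy=+4->C; (1,4):dx=+1,dy=+6->C; (1,5):dx=-1,dy=+2->D
  (2,3):dx=+1,dy=+5->C; (2,4):dx=-2,dy=+7->D; (2,5):dx=-4,dy=+3->D; (3,4):dx=-3,dy=+2->D
  (3,5):dx=-5,dy=-2->C; (4,5):dx=-2,dy=-4->C
Step 2: C = 5, D = 5, total pairs = 10.
Step 3: tau = (C - D)/(n(n-1)/2) = (5 - 5)/10 = 0.000000.
Step 4: Exact two-sided p-value (enumerate n! = 120 permutations of y under H0): p = 1.000000.
Step 5: alpha = 0.1. fail to reject H0.

tau_b = 0.0000 (C=5, D=5), p = 1.000000, fail to reject H0.


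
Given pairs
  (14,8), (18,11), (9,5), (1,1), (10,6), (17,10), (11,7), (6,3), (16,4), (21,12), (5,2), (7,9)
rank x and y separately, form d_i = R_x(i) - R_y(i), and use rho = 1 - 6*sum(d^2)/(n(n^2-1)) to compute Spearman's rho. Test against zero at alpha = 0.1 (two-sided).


Step 1: Rank x and y separately (midranks; no ties here).
rank(x): 14->8, 18->11, 9->5, 1->1, 10->6, 17->10, 11->7, 6->3, 16->9, 21->12, 5->2, 7->4
rank(y): 8->8, 11->11, 5->5, 1->1, 6->6, 10->10, 7->7, 3->3, 4->4, 12->12, 2->2, 9->9
Step 2: d_i = R_x(i) - R_y(i); compute d_i^2.
  (8-8)^2=0, (11-11)^2=0, (5-5)^2=0, (1-1)^2=0, (6-6)^2=0, (10-10)^2=0, (7-7)^2=0, (3-3)^2=0, (9-4)^2=25, (12-12)^2=0, (2-2)^2=0, (4-9)^2=25
sum(d^2) = 50.
Step 3: rho = 1 - 6*50 / (12*(12^2 - 1)) = 1 - 300/1716 = 0.825175.
Step 4: Under H0, t = rho * sqrt((n-2)/(1-rho^2)) = 4.6195 ~ t(10).
Step 5: Two-sided p-value from the t-distribution with 10 df = 0.000951.
Step 6: alpha = 0.1. reject H0.

rho = 0.8252, p = 0.000951, reject H0 at alpha = 0.1.


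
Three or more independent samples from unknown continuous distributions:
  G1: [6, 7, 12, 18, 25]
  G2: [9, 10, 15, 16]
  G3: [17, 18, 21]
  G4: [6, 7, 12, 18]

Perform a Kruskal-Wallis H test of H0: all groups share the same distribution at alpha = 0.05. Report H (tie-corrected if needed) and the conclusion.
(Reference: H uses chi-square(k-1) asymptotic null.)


Step 1: Combine all N = 16 observations and assign midranks.
sorted (value, group, rank): (6,G1,1.5), (6,G4,1.5), (7,G1,3.5), (7,G4,3.5), (9,G2,5), (10,G2,6), (12,G1,7.5), (12,G4,7.5), (15,G2,9), (16,G2,10), (17,G3,11), (18,G1,13), (18,G3,13), (18,G4,13), (21,G3,15), (25,G1,16)
Step 2: Sum ranks within each group.
R_1 = 41.5 (n_1 = 5)
R_2 = 30 (n_2 = 4)
R_3 = 39 (n_3 = 3)
R_4 = 25.5 (n_4 = 4)
Step 3: H = 12/(N(N+1)) * sum(R_i^2/n_i) - 3(N+1)
     = 12/(16*17) * (41.5^2/5 + 30^2/4 + 39^2/3 + 25.5^2/4) - 3*17
     = 0.044118 * 1239.01 - 51
     = 3.662316.
Step 4: Ties present; correction factor C = 1 - 42/(16^3 - 16) = 0.989706. Corrected H = 3.662316 / 0.989706 = 3.700409.
Step 5: Under H0, H ~ chi^2(3); p-value = 0.295685.
Step 6: alpha = 0.05. fail to reject H0.

H = 3.7004, df = 3, p = 0.295685, fail to reject H0.


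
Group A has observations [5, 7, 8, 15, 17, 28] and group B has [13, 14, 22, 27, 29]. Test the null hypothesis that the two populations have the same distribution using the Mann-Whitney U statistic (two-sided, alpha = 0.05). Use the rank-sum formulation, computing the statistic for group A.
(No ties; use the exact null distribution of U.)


Step 1: Combine and sort all 11 observations; assign midranks.
sorted (value, group): (5,X), (7,X), (8,X), (13,Y), (14,Y), (15,X), (17,X), (22,Y), (27,Y), (28,X), (29,Y)
ranks: 5->1, 7->2, 8->3, 13->4, 14->5, 15->6, 17->7, 22->8, 27->9, 28->10, 29->11
Step 2: Rank sum for X: R1 = 1 + 2 + 3 + 6 + 7 + 10 = 29.
Step 3: U_X = R1 - n1(n1+1)/2 = 29 - 6*7/2 = 29 - 21 = 8.
       U_Y = n1*n2 - U_X = 30 - 8 = 22.
Step 4: No ties, so the exact null distribution of U (based on enumerating the C(11,6) = 462 equally likely rank assignments) gives the two-sided p-value.
Step 5: p-value = 0.246753; compare to alpha = 0.05. fail to reject H0.

U_X = 8, p = 0.246753, fail to reject H0 at alpha = 0.05.


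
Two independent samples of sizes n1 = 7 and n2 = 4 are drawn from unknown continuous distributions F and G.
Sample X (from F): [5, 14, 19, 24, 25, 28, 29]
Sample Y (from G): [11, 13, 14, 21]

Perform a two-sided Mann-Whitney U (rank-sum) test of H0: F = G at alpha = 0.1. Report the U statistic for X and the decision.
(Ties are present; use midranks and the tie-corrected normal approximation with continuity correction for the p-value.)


Step 1: Combine and sort all 11 observations; assign midranks.
sorted (value, group): (5,X), (11,Y), (13,Y), (14,X), (14,Y), (19,X), (21,Y), (24,X), (25,X), (28,X), (29,X)
ranks: 5->1, 11->2, 13->3, 14->4.5, 14->4.5, 19->6, 21->7, 24->8, 25->9, 28->10, 29->11
Step 2: Rank sum for X: R1 = 1 + 4.5 + 6 + 8 + 9 + 10 + 11 = 49.5.
Step 3: U_X = R1 - n1(n1+1)/2 = 49.5 - 7*8/2 = 49.5 - 28 = 21.5.
       U_Y = n1*n2 - U_X = 28 - 21.5 = 6.5.
Step 4: Ties are present, so use the tie-corrected normal approximation (with continuity correction) for the p-value.
Step 5: p-value = 0.184875; compare to alpha = 0.1. fail to reject H0.

U_X = 21.5, p = 0.184875, fail to reject H0 at alpha = 0.1.


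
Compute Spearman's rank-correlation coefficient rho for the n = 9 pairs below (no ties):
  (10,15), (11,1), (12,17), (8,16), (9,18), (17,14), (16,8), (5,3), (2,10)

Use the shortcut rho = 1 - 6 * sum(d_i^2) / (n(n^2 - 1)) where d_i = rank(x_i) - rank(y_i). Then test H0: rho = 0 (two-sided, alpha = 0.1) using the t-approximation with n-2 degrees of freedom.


Step 1: Rank x and y separately (midranks; no ties here).
rank(x): 10->5, 11->6, 12->7, 8->3, 9->4, 17->9, 16->8, 5->2, 2->1
rank(y): 15->6, 1->1, 17->8, 16->7, 18->9, 14->5, 8->3, 3->2, 10->4
Step 2: d_i = R_x(i) - R_y(i); compute d_i^2.
  (5-6)^2=1, (6-1)^2=25, (7-8)^2=1, (3-7)^2=16, (4-9)^2=25, (9-5)^2=16, (8-3)^2=25, (2-2)^2=0, (1-4)^2=9
sum(d^2) = 118.
Step 3: rho = 1 - 6*118 / (9*(9^2 - 1)) = 1 - 708/720 = 0.016667.
Step 4: Under H0, t = rho * sqrt((n-2)/(1-rho^2)) = 0.0441 ~ t(7).
Step 5: Two-sided p-value from the t-distribution with 7 df = 0.966055.
Step 6: alpha = 0.1. fail to reject H0.

rho = 0.0167, p = 0.966055, fail to reject H0 at alpha = 0.1.


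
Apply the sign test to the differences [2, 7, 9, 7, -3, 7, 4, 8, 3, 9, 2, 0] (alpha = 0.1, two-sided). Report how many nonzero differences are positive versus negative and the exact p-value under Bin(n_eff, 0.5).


Step 1: Discard zero differences. Original n = 12; n_eff = number of nonzero differences = 11.
Nonzero differences (with sign): +2, +7, +9, +7, -3, +7, +4, +8, +3, +9, +2
Step 2: Count signs: positive = 10, negative = 1.
Step 3: Under H0: P(positive) = 0.5, so the number of positives S ~ Bin(11, 0.5).
Step 4: Two-sided exact p-value = sum of Bin(11,0.5) probabilities at or below the observed probability = 0.011719.
Step 5: alpha = 0.1. reject H0.

n_eff = 11, pos = 10, neg = 1, p = 0.011719, reject H0.


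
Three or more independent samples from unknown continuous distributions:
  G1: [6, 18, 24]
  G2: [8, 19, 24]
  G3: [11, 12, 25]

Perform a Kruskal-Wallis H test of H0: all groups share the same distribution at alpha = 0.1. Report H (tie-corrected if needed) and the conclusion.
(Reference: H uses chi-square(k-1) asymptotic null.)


Step 1: Combine all N = 9 observations and assign midranks.
sorted (value, group, rank): (6,G1,1), (8,G2,2), (11,G3,3), (12,G3,4), (18,G1,5), (19,G2,6), (24,G1,7.5), (24,G2,7.5), (25,G3,9)
Step 2: Sum ranks within each group.
R_1 = 13.5 (n_1 = 3)
R_2 = 15.5 (n_2 = 3)
R_3 = 16 (n_3 = 3)
Step 3: H = 12/(N(N+1)) * sum(R_i^2/n_i) - 3(N+1)
     = 12/(9*10) * (13.5^2/3 + 15.5^2/3 + 16^2/3) - 3*10
     = 0.133333 * 226.167 - 30
     = 0.155556.
Step 4: Ties present; correction factor C = 1 - 6/(9^3 - 9) = 0.991667. Corrected H = 0.155556 / 0.991667 = 0.156863.
Step 5: Under H0, H ~ chi^2(2); p-value = 0.924566.
Step 6: alpha = 0.1. fail to reject H0.

H = 0.1569, df = 2, p = 0.924566, fail to reject H0.
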